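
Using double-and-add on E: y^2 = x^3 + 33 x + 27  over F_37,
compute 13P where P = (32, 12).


k = 13 = 1101_2 (binary, LSB first: 1011)
Double-and-add from P = (32, 12):
  bit 0 = 1: acc = O + (32, 12) = (32, 12)
  bit 1 = 0: acc unchanged = (32, 12)
  bit 2 = 1: acc = (32, 12) + (16, 27) = (25, 30)
  bit 3 = 1: acc = (25, 30) + (2, 8) = (17, 5)

13P = (17, 5)


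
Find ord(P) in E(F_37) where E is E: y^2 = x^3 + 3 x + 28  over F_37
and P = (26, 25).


Compute successive multiples of P until we hit O:
  1P = (26, 25)
  2P = (21, 19)
  3P = (24, 7)
  4P = (31, 4)
  5P = (8, 3)
  6P = (15, 9)
  7P = (29, 11)
  8P = (12, 33)
  ... (continuing to 49P)
  49P = O

ord(P) = 49


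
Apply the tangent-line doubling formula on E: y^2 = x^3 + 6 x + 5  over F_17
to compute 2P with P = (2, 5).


Doubling: s = (3 x1^2 + a) / (2 y1)
s = (3*2^2 + 6) / (2*5) mod 17 = 12
x3 = s^2 - 2 x1 mod 17 = 12^2 - 2*2 = 4
y3 = s (x1 - x3) - y1 mod 17 = 12 * (2 - 4) - 5 = 5

2P = (4, 5)


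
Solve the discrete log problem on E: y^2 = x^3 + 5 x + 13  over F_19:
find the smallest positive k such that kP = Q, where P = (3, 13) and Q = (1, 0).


Enumerate multiples of P until we hit Q = (1, 0):
  1P = (3, 13)
  2P = (18, 8)
  3P = (15, 10)
  4P = (7, 7)
  5P = (16, 16)
  6P = (5, 7)
  7P = (1, 0)
Match found at i = 7.

k = 7


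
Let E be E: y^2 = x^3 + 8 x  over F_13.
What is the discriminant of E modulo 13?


4 a^3 + 27 b^2 = 4*8^3 + 27*0^2 = 2048 + 0 = 2048
Delta = -16 * (2048) = -32768
Delta mod 13 = 5

Delta = 5 (mod 13)


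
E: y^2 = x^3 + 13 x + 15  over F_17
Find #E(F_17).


For each x in F_17, count y with y^2 = x^3 + 13 x + 15 mod 17:
  x = 0: RHS = 15, y in [7, 10]  -> 2 point(s)
  x = 2: RHS = 15, y in [7, 10]  -> 2 point(s)
  x = 3: RHS = 13, y in [8, 9]  -> 2 point(s)
  x = 5: RHS = 1, y in [1, 16]  -> 2 point(s)
  x = 8: RHS = 2, y in [6, 11]  -> 2 point(s)
  x = 13: RHS = 1, y in [1, 16]  -> 2 point(s)
  x = 14: RHS = 0, y in [0]  -> 1 point(s)
  x = 15: RHS = 15, y in [7, 10]  -> 2 point(s)
  x = 16: RHS = 1, y in [1, 16]  -> 2 point(s)
Affine points: 17. Add the point at infinity: total = 18.

#E(F_17) = 18


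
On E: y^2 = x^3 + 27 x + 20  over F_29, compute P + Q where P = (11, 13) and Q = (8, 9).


P != Q, so use the chord formula.
s = (y2 - y1) / (x2 - x1) = (25) / (26) mod 29 = 11
x3 = s^2 - x1 - x2 mod 29 = 11^2 - 11 - 8 = 15
y3 = s (x1 - x3) - y1 mod 29 = 11 * (11 - 15) - 13 = 1

P + Q = (15, 1)


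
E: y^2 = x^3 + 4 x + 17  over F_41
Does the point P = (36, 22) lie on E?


Check whether y^2 = x^3 + 4 x + 17 (mod 41) for (x, y) = (36, 22).
LHS: y^2 = 22^2 mod 41 = 33
RHS: x^3 + 4 x + 17 = 36^3 + 4*36 + 17 mod 41 = 36
LHS != RHS

No, not on the curve


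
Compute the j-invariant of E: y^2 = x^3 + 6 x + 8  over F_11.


Delta = -16(4 a^3 + 27 b^2) mod 11 = 9
-1728 * (4 a)^3 = -1728 * (4*6)^3 mod 11 = 3
j = 3 * 9^(-1) mod 11 = 4

j = 4 (mod 11)


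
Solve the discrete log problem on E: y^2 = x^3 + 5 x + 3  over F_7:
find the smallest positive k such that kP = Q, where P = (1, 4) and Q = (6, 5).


Enumerate multiples of P until we hit Q = (6, 5):
  1P = (1, 4)
  2P = (6, 5)
Match found at i = 2.

k = 2


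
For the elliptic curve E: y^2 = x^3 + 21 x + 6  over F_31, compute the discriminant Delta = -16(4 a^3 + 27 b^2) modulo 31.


4 a^3 + 27 b^2 = 4*21^3 + 27*6^2 = 37044 + 972 = 38016
Delta = -16 * (38016) = -608256
Delta mod 31 = 26

Delta = 26 (mod 31)


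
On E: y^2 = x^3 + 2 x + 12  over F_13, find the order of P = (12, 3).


Compute successive multiples of P until we hit O:
  1P = (12, 3)
  2P = (11, 0)
  3P = (12, 10)
  4P = O

ord(P) = 4


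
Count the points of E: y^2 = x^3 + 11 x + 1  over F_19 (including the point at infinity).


For each x in F_19, count y with y^2 = x^3 + 11 x + 1 mod 19:
  x = 0: RHS = 1, y in [1, 18]  -> 2 point(s)
  x = 3: RHS = 4, y in [2, 17]  -> 2 point(s)
  x = 6: RHS = 17, y in [6, 13]  -> 2 point(s)
  x = 10: RHS = 9, y in [3, 16]  -> 2 point(s)
  x = 11: RHS = 9, y in [3, 16]  -> 2 point(s)
  x = 13: RHS = 4, y in [2, 17]  -> 2 point(s)
  x = 14: RHS = 11, y in [7, 12]  -> 2 point(s)
  x = 15: RHS = 7, y in [8, 11]  -> 2 point(s)
  x = 16: RHS = 17, y in [6, 13]  -> 2 point(s)
  x = 17: RHS = 9, y in [3, 16]  -> 2 point(s)
Affine points: 20. Add the point at infinity: total = 21.

#E(F_19) = 21


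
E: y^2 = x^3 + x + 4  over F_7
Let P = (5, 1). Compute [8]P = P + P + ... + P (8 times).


k = 8 = 1000_2 (binary, LSB first: 0001)
Double-and-add from P = (5, 1):
  bit 0 = 0: acc unchanged = O
  bit 1 = 0: acc unchanged = O
  bit 2 = 0: acc unchanged = O
  bit 3 = 1: acc = O + (6, 4) = (6, 4)

8P = (6, 4)


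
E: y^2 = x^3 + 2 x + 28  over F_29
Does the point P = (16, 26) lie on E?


Check whether y^2 = x^3 + 2 x + 28 (mod 29) for (x, y) = (16, 26).
LHS: y^2 = 26^2 mod 29 = 9
RHS: x^3 + 2 x + 28 = 16^3 + 2*16 + 28 mod 29 = 9
LHS = RHS

Yes, on the curve


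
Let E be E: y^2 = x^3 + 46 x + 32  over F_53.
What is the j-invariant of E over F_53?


Delta = -16(4 a^3 + 27 b^2) mod 53 = 33
-1728 * (4 a)^3 = -1728 * (4*46)^3 mod 53 = 2
j = 2 * 33^(-1) mod 53 = 37

j = 37 (mod 53)


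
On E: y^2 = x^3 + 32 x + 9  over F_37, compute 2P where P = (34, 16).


Doubling: s = (3 x1^2 + a) / (2 y1)
s = (3*34^2 + 32) / (2*16) mod 37 = 3
x3 = s^2 - 2 x1 mod 37 = 3^2 - 2*34 = 15
y3 = s (x1 - x3) - y1 mod 37 = 3 * (34 - 15) - 16 = 4

2P = (15, 4)


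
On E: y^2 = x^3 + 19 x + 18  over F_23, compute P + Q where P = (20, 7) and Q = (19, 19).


P != Q, so use the chord formula.
s = (y2 - y1) / (x2 - x1) = (12) / (22) mod 23 = 11
x3 = s^2 - x1 - x2 mod 23 = 11^2 - 20 - 19 = 13
y3 = s (x1 - x3) - y1 mod 23 = 11 * (20 - 13) - 7 = 1

P + Q = (13, 1)


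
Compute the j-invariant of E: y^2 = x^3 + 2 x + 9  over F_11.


Delta = -16(4 a^3 + 27 b^2) mod 11 = 4
-1728 * (4 a)^3 = -1728 * (4*2)^3 mod 11 = 5
j = 5 * 4^(-1) mod 11 = 4

j = 4 (mod 11)


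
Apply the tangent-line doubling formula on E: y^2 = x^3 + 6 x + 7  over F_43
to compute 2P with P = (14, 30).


Doubling: s = (3 x1^2 + a) / (2 y1)
s = (3*14^2 + 6) / (2*30) mod 43 = 40
x3 = s^2 - 2 x1 mod 43 = 40^2 - 2*14 = 24
y3 = s (x1 - x3) - y1 mod 43 = 40 * (14 - 24) - 30 = 0

2P = (24, 0)


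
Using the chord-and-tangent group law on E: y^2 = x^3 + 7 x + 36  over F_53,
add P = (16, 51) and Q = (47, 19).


P != Q, so use the chord formula.
s = (y2 - y1) / (x2 - x1) = (21) / (31) mod 53 = 40
x3 = s^2 - x1 - x2 mod 53 = 40^2 - 16 - 47 = 0
y3 = s (x1 - x3) - y1 mod 53 = 40 * (16 - 0) - 51 = 6

P + Q = (0, 6)


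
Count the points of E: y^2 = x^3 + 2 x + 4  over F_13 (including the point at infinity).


For each x in F_13, count y with y^2 = x^3 + 2 x + 4 mod 13:
  x = 0: RHS = 4, y in [2, 11]  -> 2 point(s)
  x = 2: RHS = 3, y in [4, 9]  -> 2 point(s)
  x = 5: RHS = 9, y in [3, 10]  -> 2 point(s)
  x = 7: RHS = 10, y in [6, 7]  -> 2 point(s)
  x = 8: RHS = 12, y in [5, 8]  -> 2 point(s)
  x = 9: RHS = 10, y in [6, 7]  -> 2 point(s)
  x = 10: RHS = 10, y in [6, 7]  -> 2 point(s)
  x = 12: RHS = 1, y in [1, 12]  -> 2 point(s)
Affine points: 16. Add the point at infinity: total = 17.

#E(F_13) = 17


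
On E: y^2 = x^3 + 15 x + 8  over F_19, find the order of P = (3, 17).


Compute successive multiples of P until we hit O:
  1P = (3, 17)
  2P = (14, 13)
  3P = (7, 0)
  4P = (14, 6)
  5P = (3, 2)
  6P = O

ord(P) = 6


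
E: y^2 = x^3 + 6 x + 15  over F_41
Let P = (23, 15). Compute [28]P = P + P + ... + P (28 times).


k = 28 = 11100_2 (binary, LSB first: 00111)
Double-and-add from P = (23, 15):
  bit 0 = 0: acc unchanged = O
  bit 1 = 0: acc unchanged = O
  bit 2 = 1: acc = O + (10, 38) = (10, 38)
  bit 3 = 1: acc = (10, 38) + (39, 6) = (31, 29)
  bit 4 = 1: acc = (31, 29) + (37, 38) = (6, 29)

28P = (6, 29)


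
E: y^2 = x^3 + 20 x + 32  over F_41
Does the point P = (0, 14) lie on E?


Check whether y^2 = x^3 + 20 x + 32 (mod 41) for (x, y) = (0, 14).
LHS: y^2 = 14^2 mod 41 = 32
RHS: x^3 + 20 x + 32 = 0^3 + 20*0 + 32 mod 41 = 32
LHS = RHS

Yes, on the curve


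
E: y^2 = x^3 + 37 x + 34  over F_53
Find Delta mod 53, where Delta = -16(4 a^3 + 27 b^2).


4 a^3 + 27 b^2 = 4*37^3 + 27*34^2 = 202612 + 31212 = 233824
Delta = -16 * (233824) = -3741184
Delta mod 53 = 33

Delta = 33 (mod 53)


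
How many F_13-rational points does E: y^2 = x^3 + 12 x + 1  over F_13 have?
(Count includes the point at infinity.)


For each x in F_13, count y with y^2 = x^3 + 12 x + 1 mod 13:
  x = 0: RHS = 1, y in [1, 12]  -> 2 point(s)
  x = 1: RHS = 1, y in [1, 12]  -> 2 point(s)
  x = 3: RHS = 12, y in [5, 8]  -> 2 point(s)
  x = 4: RHS = 9, y in [3, 10]  -> 2 point(s)
  x = 5: RHS = 4, y in [2, 11]  -> 2 point(s)
  x = 6: RHS = 3, y in [4, 9]  -> 2 point(s)
  x = 7: RHS = 12, y in [5, 8]  -> 2 point(s)
  x = 10: RHS = 3, y in [4, 9]  -> 2 point(s)
  x = 12: RHS = 1, y in [1, 12]  -> 2 point(s)
Affine points: 18. Add the point at infinity: total = 19.

#E(F_13) = 19


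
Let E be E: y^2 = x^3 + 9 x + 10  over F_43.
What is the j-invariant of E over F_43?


Delta = -16(4 a^3 + 27 b^2) mod 43 = 14
-1728 * (4 a)^3 = -1728 * (4*9)^3 mod 43 = 35
j = 35 * 14^(-1) mod 43 = 24

j = 24 (mod 43)


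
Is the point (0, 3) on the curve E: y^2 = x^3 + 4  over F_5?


Check whether y^2 = x^3 + 0 x + 4 (mod 5) for (x, y) = (0, 3).
LHS: y^2 = 3^2 mod 5 = 4
RHS: x^3 + 0 x + 4 = 0^3 + 0*0 + 4 mod 5 = 4
LHS = RHS

Yes, on the curve


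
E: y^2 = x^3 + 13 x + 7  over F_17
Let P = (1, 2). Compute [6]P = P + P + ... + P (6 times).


k = 6 = 110_2 (binary, LSB first: 011)
Double-and-add from P = (1, 2):
  bit 0 = 0: acc unchanged = O
  bit 1 = 1: acc = O + (14, 14) = (14, 14)
  bit 2 = 1: acc = (14, 14) + (7, 13) = (4, 2)

6P = (4, 2)


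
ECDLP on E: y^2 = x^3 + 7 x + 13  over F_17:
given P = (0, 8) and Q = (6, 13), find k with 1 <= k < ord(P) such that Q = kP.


Enumerate multiples of P until we hit Q = (6, 13):
  1P = (0, 8)
  2P = (15, 12)
  3P = (6, 4)
  4P = (2, 16)
  5P = (14, 4)
  6P = (1, 2)
  7P = (1, 15)
  8P = (14, 13)
  9P = (2, 1)
  10P = (6, 13)
Match found at i = 10.

k = 10


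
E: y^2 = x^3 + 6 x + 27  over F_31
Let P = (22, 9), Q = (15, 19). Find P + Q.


P != Q, so use the chord formula.
s = (y2 - y1) / (x2 - x1) = (10) / (24) mod 31 = 3
x3 = s^2 - x1 - x2 mod 31 = 3^2 - 22 - 15 = 3
y3 = s (x1 - x3) - y1 mod 31 = 3 * (22 - 3) - 9 = 17

P + Q = (3, 17)


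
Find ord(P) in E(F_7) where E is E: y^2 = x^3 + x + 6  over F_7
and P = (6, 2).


Compute successive multiples of P until we hit O:
  1P = (6, 2)
  2P = (3, 1)
  3P = (2, 4)
  4P = (1, 6)
  5P = (4, 2)
  6P = (4, 5)
  7P = (1, 1)
  8P = (2, 3)
  ... (continuing to 11P)
  11P = O

ord(P) = 11


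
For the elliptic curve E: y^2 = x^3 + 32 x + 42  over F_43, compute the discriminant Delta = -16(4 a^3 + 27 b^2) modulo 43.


4 a^3 + 27 b^2 = 4*32^3 + 27*42^2 = 131072 + 47628 = 178700
Delta = -16 * (178700) = -2859200
Delta mod 43 = 42

Delta = 42 (mod 43)


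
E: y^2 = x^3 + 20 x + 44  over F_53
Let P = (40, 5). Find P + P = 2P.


Doubling: s = (3 x1^2 + a) / (2 y1)
s = (3*40^2 + 20) / (2*5) mod 53 = 5
x3 = s^2 - 2 x1 mod 53 = 5^2 - 2*40 = 51
y3 = s (x1 - x3) - y1 mod 53 = 5 * (40 - 51) - 5 = 46

2P = (51, 46)


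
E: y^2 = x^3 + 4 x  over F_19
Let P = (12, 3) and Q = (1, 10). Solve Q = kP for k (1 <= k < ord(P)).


Enumerate multiples of P until we hit Q = (1, 10):
  1P = (12, 3)
  2P = (4, 2)
  3P = (14, 11)
  4P = (9, 9)
  5P = (2, 15)
  6P = (11, 11)
  7P = (3, 1)
  8P = (1, 10)
Match found at i = 8.

k = 8


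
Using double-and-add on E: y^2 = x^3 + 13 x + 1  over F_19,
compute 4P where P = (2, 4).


k = 4 = 100_2 (binary, LSB first: 001)
Double-and-add from P = (2, 4):
  bit 0 = 0: acc unchanged = O
  bit 1 = 0: acc unchanged = O
  bit 2 = 1: acc = O + (18, 14) = (18, 14)

4P = (18, 14)


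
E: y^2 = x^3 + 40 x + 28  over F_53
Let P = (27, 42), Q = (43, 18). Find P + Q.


P != Q, so use the chord formula.
s = (y2 - y1) / (x2 - x1) = (29) / (16) mod 53 = 25
x3 = s^2 - x1 - x2 mod 53 = 25^2 - 27 - 43 = 25
y3 = s (x1 - x3) - y1 mod 53 = 25 * (27 - 25) - 42 = 8

P + Q = (25, 8)


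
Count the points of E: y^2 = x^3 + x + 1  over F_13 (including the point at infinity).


For each x in F_13, count y with y^2 = x^3 + 1 x + 1 mod 13:
  x = 0: RHS = 1, y in [1, 12]  -> 2 point(s)
  x = 1: RHS = 3, y in [4, 9]  -> 2 point(s)
  x = 4: RHS = 4, y in [2, 11]  -> 2 point(s)
  x = 5: RHS = 1, y in [1, 12]  -> 2 point(s)
  x = 7: RHS = 0, y in [0]  -> 1 point(s)
  x = 8: RHS = 1, y in [1, 12]  -> 2 point(s)
  x = 10: RHS = 10, y in [6, 7]  -> 2 point(s)
  x = 11: RHS = 4, y in [2, 11]  -> 2 point(s)
  x = 12: RHS = 12, y in [5, 8]  -> 2 point(s)
Affine points: 17. Add the point at infinity: total = 18.

#E(F_13) = 18


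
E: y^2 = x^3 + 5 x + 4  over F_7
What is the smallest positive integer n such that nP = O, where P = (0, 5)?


Compute successive multiples of P until we hit O:
  1P = (0, 5)
  2P = (2, 1)
  3P = (2, 6)
  4P = (0, 2)
  5P = O

ord(P) = 5


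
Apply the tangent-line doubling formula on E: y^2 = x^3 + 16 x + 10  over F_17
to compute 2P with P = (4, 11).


Doubling: s = (3 x1^2 + a) / (2 y1)
s = (3*4^2 + 16) / (2*11) mod 17 = 6
x3 = s^2 - 2 x1 mod 17 = 6^2 - 2*4 = 11
y3 = s (x1 - x3) - y1 mod 17 = 6 * (4 - 11) - 11 = 15

2P = (11, 15)


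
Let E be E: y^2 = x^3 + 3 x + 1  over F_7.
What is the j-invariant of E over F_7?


Delta = -16(4 a^3 + 27 b^2) mod 7 = 3
-1728 * (4 a)^3 = -1728 * (4*3)^3 mod 7 = 6
j = 6 * 3^(-1) mod 7 = 2

j = 2 (mod 7)


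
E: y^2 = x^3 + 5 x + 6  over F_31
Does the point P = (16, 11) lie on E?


Check whether y^2 = x^3 + 5 x + 6 (mod 31) for (x, y) = (16, 11).
LHS: y^2 = 11^2 mod 31 = 28
RHS: x^3 + 5 x + 6 = 16^3 + 5*16 + 6 mod 31 = 28
LHS = RHS

Yes, on the curve


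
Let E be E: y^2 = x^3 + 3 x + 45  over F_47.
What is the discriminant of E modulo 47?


4 a^3 + 27 b^2 = 4*3^3 + 27*45^2 = 108 + 54675 = 54783
Delta = -16 * (54783) = -876528
Delta mod 47 = 22

Delta = 22 (mod 47)


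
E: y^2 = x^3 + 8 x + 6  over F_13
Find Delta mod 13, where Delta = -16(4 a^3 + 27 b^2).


4 a^3 + 27 b^2 = 4*8^3 + 27*6^2 = 2048 + 972 = 3020
Delta = -16 * (3020) = -48320
Delta mod 13 = 1

Delta = 1 (mod 13)


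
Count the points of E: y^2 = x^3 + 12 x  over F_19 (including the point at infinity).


For each x in F_19, count y with y^2 = x^3 + 12 x + 0 mod 19:
  x = 0: RHS = 0, y in [0]  -> 1 point(s)
  x = 3: RHS = 6, y in [5, 14]  -> 2 point(s)
  x = 4: RHS = 17, y in [6, 13]  -> 2 point(s)
  x = 7: RHS = 9, y in [3, 16]  -> 2 point(s)
  x = 8: RHS = 0, y in [0]  -> 1 point(s)
  x = 9: RHS = 1, y in [1, 18]  -> 2 point(s)
  x = 11: RHS = 0, y in [0]  -> 1 point(s)
  x = 13: RHS = 16, y in [4, 15]  -> 2 point(s)
  x = 14: RHS = 5, y in [9, 10]  -> 2 point(s)
  x = 17: RHS = 6, y in [5, 14]  -> 2 point(s)
  x = 18: RHS = 6, y in [5, 14]  -> 2 point(s)
Affine points: 19. Add the point at infinity: total = 20.

#E(F_19) = 20


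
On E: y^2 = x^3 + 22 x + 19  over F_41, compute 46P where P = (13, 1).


k = 46 = 101110_2 (binary, LSB first: 011101)
Double-and-add from P = (13, 1):
  bit 0 = 0: acc unchanged = O
  bit 1 = 1: acc = O + (19, 11) = (19, 11)
  bit 2 = 1: acc = (19, 11) + (23, 8) = (38, 34)
  bit 3 = 1: acc = (38, 34) + (5, 34) = (39, 7)
  bit 4 = 0: acc unchanged = (39, 7)
  bit 5 = 1: acc = (39, 7) + (28, 23) = (10, 3)

46P = (10, 3)


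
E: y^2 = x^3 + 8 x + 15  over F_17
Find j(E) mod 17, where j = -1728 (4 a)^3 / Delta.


Delta = -16(4 a^3 + 27 b^2) mod 17 = 14
-1728 * (4 a)^3 = -1728 * (4*8)^3 mod 17 = 3
j = 3 * 14^(-1) mod 17 = 16

j = 16 (mod 17)


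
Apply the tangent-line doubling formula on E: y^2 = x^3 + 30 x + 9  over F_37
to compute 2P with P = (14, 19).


Doubling: s = (3 x1^2 + a) / (2 y1)
s = (3*14^2 + 30) / (2*19) mod 37 = 26
x3 = s^2 - 2 x1 mod 37 = 26^2 - 2*14 = 19
y3 = s (x1 - x3) - y1 mod 37 = 26 * (14 - 19) - 19 = 36

2P = (19, 36)


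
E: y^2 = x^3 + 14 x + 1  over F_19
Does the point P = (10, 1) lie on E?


Check whether y^2 = x^3 + 14 x + 1 (mod 19) for (x, y) = (10, 1).
LHS: y^2 = 1^2 mod 19 = 1
RHS: x^3 + 14 x + 1 = 10^3 + 14*10 + 1 mod 19 = 1
LHS = RHS

Yes, on the curve


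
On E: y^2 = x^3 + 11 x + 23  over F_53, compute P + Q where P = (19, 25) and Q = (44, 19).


P != Q, so use the chord formula.
s = (y2 - y1) / (x2 - x1) = (47) / (25) mod 53 = 4
x3 = s^2 - x1 - x2 mod 53 = 4^2 - 19 - 44 = 6
y3 = s (x1 - x3) - y1 mod 53 = 4 * (19 - 6) - 25 = 27

P + Q = (6, 27)


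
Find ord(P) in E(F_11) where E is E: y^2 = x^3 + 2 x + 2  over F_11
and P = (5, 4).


Compute successive multiples of P until we hit O:
  1P = (5, 4)
  2P = (1, 7)
  3P = (9, 10)
  4P = (2, 6)
  5P = (2, 5)
  6P = (9, 1)
  7P = (1, 4)
  8P = (5, 7)
  ... (continuing to 9P)
  9P = O

ord(P) = 9


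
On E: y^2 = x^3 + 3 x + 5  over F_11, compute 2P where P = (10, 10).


Doubling: s = (3 x1^2 + a) / (2 y1)
s = (3*10^2 + 3) / (2*10) mod 11 = 8
x3 = s^2 - 2 x1 mod 11 = 8^2 - 2*10 = 0
y3 = s (x1 - x3) - y1 mod 11 = 8 * (10 - 0) - 10 = 4

2P = (0, 4)


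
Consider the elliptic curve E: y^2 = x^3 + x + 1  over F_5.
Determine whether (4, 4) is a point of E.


Check whether y^2 = x^3 + 1 x + 1 (mod 5) for (x, y) = (4, 4).
LHS: y^2 = 4^2 mod 5 = 1
RHS: x^3 + 1 x + 1 = 4^3 + 1*4 + 1 mod 5 = 4
LHS != RHS

No, not on the curve


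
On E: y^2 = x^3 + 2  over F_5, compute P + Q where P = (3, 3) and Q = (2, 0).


P != Q, so use the chord formula.
s = (y2 - y1) / (x2 - x1) = (2) / (4) mod 5 = 3
x3 = s^2 - x1 - x2 mod 5 = 3^2 - 3 - 2 = 4
y3 = s (x1 - x3) - y1 mod 5 = 3 * (3 - 4) - 3 = 4

P + Q = (4, 4)


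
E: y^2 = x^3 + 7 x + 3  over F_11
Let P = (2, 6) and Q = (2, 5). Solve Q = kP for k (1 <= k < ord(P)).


Enumerate multiples of P until we hit Q = (2, 5):
  1P = (2, 6)
  2P = (5, 3)
  3P = (5, 8)
  4P = (2, 5)
Match found at i = 4.

k = 4


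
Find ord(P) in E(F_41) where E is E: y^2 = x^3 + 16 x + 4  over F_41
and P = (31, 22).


Compute successive multiples of P until we hit O:
  1P = (31, 22)
  2P = (36, 39)
  3P = (20, 40)
  4P = (33, 26)
  5P = (22, 37)
  6P = (9, 37)
  7P = (19, 22)
  8P = (32, 19)
  ... (continuing to 48P)
  48P = O

ord(P) = 48


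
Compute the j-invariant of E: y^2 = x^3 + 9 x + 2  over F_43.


Delta = -16(4 a^3 + 27 b^2) mod 43 = 34
-1728 * (4 a)^3 = -1728 * (4*9)^3 mod 43 = 35
j = 35 * 34^(-1) mod 43 = 20

j = 20 (mod 43)


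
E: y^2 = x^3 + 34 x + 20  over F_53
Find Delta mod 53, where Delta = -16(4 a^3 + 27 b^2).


4 a^3 + 27 b^2 = 4*34^3 + 27*20^2 = 157216 + 10800 = 168016
Delta = -16 * (168016) = -2688256
Delta mod 53 = 10

Delta = 10 (mod 53)


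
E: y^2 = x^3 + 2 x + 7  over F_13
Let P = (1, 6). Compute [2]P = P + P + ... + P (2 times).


k = 2 = 10_2 (binary, LSB first: 01)
Double-and-add from P = (1, 6):
  bit 0 = 0: acc unchanged = O
  bit 1 = 1: acc = O + (10, 0) = (10, 0)

2P = (10, 0)


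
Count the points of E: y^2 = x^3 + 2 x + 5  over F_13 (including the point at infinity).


For each x in F_13, count y with y^2 = x^3 + 2 x + 5 mod 13:
  x = 2: RHS = 4, y in [2, 11]  -> 2 point(s)
  x = 3: RHS = 12, y in [5, 8]  -> 2 point(s)
  x = 4: RHS = 12, y in [5, 8]  -> 2 point(s)
  x = 5: RHS = 10, y in [6, 7]  -> 2 point(s)
  x = 6: RHS = 12, y in [5, 8]  -> 2 point(s)
  x = 8: RHS = 0, y in [0]  -> 1 point(s)
Affine points: 11. Add the point at infinity: total = 12.

#E(F_13) = 12


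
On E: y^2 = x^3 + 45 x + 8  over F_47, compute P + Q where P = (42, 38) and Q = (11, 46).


P != Q, so use the chord formula.
s = (y2 - y1) / (x2 - x1) = (8) / (16) mod 47 = 24
x3 = s^2 - x1 - x2 mod 47 = 24^2 - 42 - 11 = 6
y3 = s (x1 - x3) - y1 mod 47 = 24 * (42 - 6) - 38 = 27

P + Q = (6, 27)


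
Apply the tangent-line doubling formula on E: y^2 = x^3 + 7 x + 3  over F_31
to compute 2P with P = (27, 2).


Doubling: s = (3 x1^2 + a) / (2 y1)
s = (3*27^2 + 7) / (2*2) mod 31 = 6
x3 = s^2 - 2 x1 mod 31 = 6^2 - 2*27 = 13
y3 = s (x1 - x3) - y1 mod 31 = 6 * (27 - 13) - 2 = 20

2P = (13, 20)


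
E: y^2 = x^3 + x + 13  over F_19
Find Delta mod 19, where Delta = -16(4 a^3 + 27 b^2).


4 a^3 + 27 b^2 = 4*1^3 + 27*13^2 = 4 + 4563 = 4567
Delta = -16 * (4567) = -73072
Delta mod 19 = 2

Delta = 2 (mod 19)


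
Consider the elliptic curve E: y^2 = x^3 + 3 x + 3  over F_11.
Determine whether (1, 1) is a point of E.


Check whether y^2 = x^3 + 3 x + 3 (mod 11) for (x, y) = (1, 1).
LHS: y^2 = 1^2 mod 11 = 1
RHS: x^3 + 3 x + 3 = 1^3 + 3*1 + 3 mod 11 = 7
LHS != RHS

No, not on the curve


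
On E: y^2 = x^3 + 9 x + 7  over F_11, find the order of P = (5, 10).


Compute successive multiples of P until we hit O:
  1P = (5, 10)
  2P = (5, 1)
  3P = O

ord(P) = 3


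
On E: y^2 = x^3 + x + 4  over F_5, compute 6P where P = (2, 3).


k = 6 = 110_2 (binary, LSB first: 011)
Double-and-add from P = (2, 3):
  bit 0 = 0: acc unchanged = O
  bit 1 = 1: acc = O + (0, 3) = (0, 3)
  bit 2 = 1: acc = (0, 3) + (1, 1) = (3, 3)

6P = (3, 3)


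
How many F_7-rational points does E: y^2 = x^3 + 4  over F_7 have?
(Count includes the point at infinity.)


For each x in F_7, count y with y^2 = x^3 + 0 x + 4 mod 7:
  x = 0: RHS = 4, y in [2, 5]  -> 2 point(s)
Affine points: 2. Add the point at infinity: total = 3.

#E(F_7) = 3


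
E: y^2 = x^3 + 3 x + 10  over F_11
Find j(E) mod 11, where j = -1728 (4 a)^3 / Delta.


Delta = -16(4 a^3 + 27 b^2) mod 11 = 7
-1728 * (4 a)^3 = -1728 * (4*3)^3 mod 11 = 10
j = 10 * 7^(-1) mod 11 = 3

j = 3 (mod 11)


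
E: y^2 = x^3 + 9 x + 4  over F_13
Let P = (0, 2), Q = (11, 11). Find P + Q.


P != Q, so use the chord formula.
s = (y2 - y1) / (x2 - x1) = (9) / (11) mod 13 = 2
x3 = s^2 - x1 - x2 mod 13 = 2^2 - 0 - 11 = 6
y3 = s (x1 - x3) - y1 mod 13 = 2 * (0 - 6) - 2 = 12

P + Q = (6, 12)


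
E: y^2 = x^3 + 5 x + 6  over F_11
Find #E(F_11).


For each x in F_11, count y with y^2 = x^3 + 5 x + 6 mod 11:
  x = 1: RHS = 1, y in [1, 10]  -> 2 point(s)
  x = 3: RHS = 4, y in [2, 9]  -> 2 point(s)
  x = 10: RHS = 0, y in [0]  -> 1 point(s)
Affine points: 5. Add the point at infinity: total = 6.

#E(F_11) = 6


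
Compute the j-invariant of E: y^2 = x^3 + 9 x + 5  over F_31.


Delta = -16(4 a^3 + 27 b^2) mod 31 = 18
-1728 * (4 a)^3 = -1728 * (4*9)^3 mod 31 = 8
j = 8 * 18^(-1) mod 31 = 28

j = 28 (mod 31)


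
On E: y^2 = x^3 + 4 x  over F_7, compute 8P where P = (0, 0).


k = 8 = 1000_2 (binary, LSB first: 0001)
Double-and-add from P = (0, 0):
  bit 0 = 0: acc unchanged = O
  bit 1 = 0: acc unchanged = O
  bit 2 = 0: acc unchanged = O
  bit 3 = 1: acc = O + O = O

8P = O


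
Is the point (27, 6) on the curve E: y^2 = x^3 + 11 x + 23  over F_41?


Check whether y^2 = x^3 + 11 x + 23 (mod 41) for (x, y) = (27, 6).
LHS: y^2 = 6^2 mod 41 = 36
RHS: x^3 + 11 x + 23 = 27^3 + 11*27 + 23 mod 41 = 36
LHS = RHS

Yes, on the curve


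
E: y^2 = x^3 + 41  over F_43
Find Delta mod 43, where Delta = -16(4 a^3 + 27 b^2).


4 a^3 + 27 b^2 = 4*0^3 + 27*41^2 = 0 + 45387 = 45387
Delta = -16 * (45387) = -726192
Delta mod 43 = 35

Delta = 35 (mod 43)


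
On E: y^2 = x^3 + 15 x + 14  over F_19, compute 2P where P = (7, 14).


Doubling: s = (3 x1^2 + a) / (2 y1)
s = (3*7^2 + 15) / (2*14) mod 19 = 18
x3 = s^2 - 2 x1 mod 19 = 18^2 - 2*7 = 6
y3 = s (x1 - x3) - y1 mod 19 = 18 * (7 - 6) - 14 = 4

2P = (6, 4)


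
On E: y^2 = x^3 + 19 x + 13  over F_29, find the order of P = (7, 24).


Compute successive multiples of P until we hit O:
  1P = (7, 24)
  2P = (11, 25)
  3P = (2, 28)
  4P = (16, 18)
  5P = (0, 10)
  6P = (26, 25)
  7P = (5, 28)
  8P = (21, 4)
  ... (continuing to 32P)
  32P = O

ord(P) = 32


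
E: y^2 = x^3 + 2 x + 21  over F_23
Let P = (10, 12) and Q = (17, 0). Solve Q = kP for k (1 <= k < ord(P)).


Enumerate multiples of P until we hit Q = (17, 0):
  1P = (10, 12)
  2P = (12, 5)
  3P = (19, 8)
  4P = (3, 13)
  5P = (18, 22)
  6P = (21, 3)
  7P = (17, 0)
Match found at i = 7.

k = 7


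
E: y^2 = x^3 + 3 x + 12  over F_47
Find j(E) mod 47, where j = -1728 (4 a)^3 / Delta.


Delta = -16(4 a^3 + 27 b^2) mod 47 = 31
-1728 * (4 a)^3 = -1728 * (4*3)^3 mod 47 = 20
j = 20 * 31^(-1) mod 47 = 34

j = 34 (mod 47)


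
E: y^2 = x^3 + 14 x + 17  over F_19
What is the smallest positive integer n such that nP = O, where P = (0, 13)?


Compute successive multiples of P until we hit O:
  1P = (0, 13)
  2P = (4, 17)
  3P = (16, 9)
  4P = (9, 13)
  5P = (10, 6)
  6P = (15, 7)
  7P = (11, 18)
  8P = (17, 0)
  ... (continuing to 16P)
  16P = O

ord(P) = 16


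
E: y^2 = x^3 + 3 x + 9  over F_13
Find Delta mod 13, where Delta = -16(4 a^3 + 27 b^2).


4 a^3 + 27 b^2 = 4*3^3 + 27*9^2 = 108 + 2187 = 2295
Delta = -16 * (2295) = -36720
Delta mod 13 = 5

Delta = 5 (mod 13)


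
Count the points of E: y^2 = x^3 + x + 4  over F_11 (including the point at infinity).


For each x in F_11, count y with y^2 = x^3 + 1 x + 4 mod 11:
  x = 0: RHS = 4, y in [2, 9]  -> 2 point(s)
  x = 2: RHS = 3, y in [5, 6]  -> 2 point(s)
  x = 3: RHS = 1, y in [1, 10]  -> 2 point(s)
  x = 9: RHS = 5, y in [4, 7]  -> 2 point(s)
Affine points: 8. Add the point at infinity: total = 9.

#E(F_11) = 9


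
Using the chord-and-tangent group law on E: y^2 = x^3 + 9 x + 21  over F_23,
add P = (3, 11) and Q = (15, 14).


P != Q, so use the chord formula.
s = (y2 - y1) / (x2 - x1) = (3) / (12) mod 23 = 6
x3 = s^2 - x1 - x2 mod 23 = 6^2 - 3 - 15 = 18
y3 = s (x1 - x3) - y1 mod 23 = 6 * (3 - 18) - 11 = 14

P + Q = (18, 14)


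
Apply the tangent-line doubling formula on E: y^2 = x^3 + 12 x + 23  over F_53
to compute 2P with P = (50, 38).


Doubling: s = (3 x1^2 + a) / (2 y1)
s = (3*50^2 + 12) / (2*38) mod 53 = 4
x3 = s^2 - 2 x1 mod 53 = 4^2 - 2*50 = 22
y3 = s (x1 - x3) - y1 mod 53 = 4 * (50 - 22) - 38 = 21

2P = (22, 21)


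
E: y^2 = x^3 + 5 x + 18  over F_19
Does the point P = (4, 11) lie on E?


Check whether y^2 = x^3 + 5 x + 18 (mod 19) for (x, y) = (4, 11).
LHS: y^2 = 11^2 mod 19 = 7
RHS: x^3 + 5 x + 18 = 4^3 + 5*4 + 18 mod 19 = 7
LHS = RHS

Yes, on the curve


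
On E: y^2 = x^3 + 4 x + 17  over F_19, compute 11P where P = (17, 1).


k = 11 = 1011_2 (binary, LSB first: 1101)
Double-and-add from P = (17, 1):
  bit 0 = 1: acc = O + (17, 1) = (17, 1)
  bit 1 = 1: acc = (17, 1) + (11, 9) = (16, 4)
  bit 2 = 0: acc unchanged = (16, 4)
  bit 3 = 1: acc = (16, 4) + (0, 6) = (14, 10)

11P = (14, 10)


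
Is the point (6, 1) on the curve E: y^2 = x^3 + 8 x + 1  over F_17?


Check whether y^2 = x^3 + 8 x + 1 (mod 17) for (x, y) = (6, 1).
LHS: y^2 = 1^2 mod 17 = 1
RHS: x^3 + 8 x + 1 = 6^3 + 8*6 + 1 mod 17 = 10
LHS != RHS

No, not on the curve


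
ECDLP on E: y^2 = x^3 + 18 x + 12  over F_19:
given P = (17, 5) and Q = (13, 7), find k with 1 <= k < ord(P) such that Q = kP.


Enumerate multiples of P until we hit Q = (13, 7):
  1P = (17, 5)
  2P = (13, 7)
Match found at i = 2.

k = 2


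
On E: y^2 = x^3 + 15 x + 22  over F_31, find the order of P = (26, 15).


Compute successive multiples of P until we hit O:
  1P = (26, 15)
  2P = (19, 6)
  3P = (6, 24)
  4P = (3, 1)
  5P = (7, 6)
  6P = (16, 24)
  7P = (5, 25)
  8P = (1, 10)
  ... (continuing to 32P)
  32P = O

ord(P) = 32


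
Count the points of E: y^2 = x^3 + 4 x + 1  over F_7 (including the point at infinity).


For each x in F_7, count y with y^2 = x^3 + 4 x + 1 mod 7:
  x = 0: RHS = 1, y in [1, 6]  -> 2 point(s)
  x = 4: RHS = 4, y in [2, 5]  -> 2 point(s)
Affine points: 4. Add the point at infinity: total = 5.

#E(F_7) = 5


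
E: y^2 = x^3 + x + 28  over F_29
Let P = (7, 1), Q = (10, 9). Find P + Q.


P != Q, so use the chord formula.
s = (y2 - y1) / (x2 - x1) = (8) / (3) mod 29 = 22
x3 = s^2 - x1 - x2 mod 29 = 22^2 - 7 - 10 = 3
y3 = s (x1 - x3) - y1 mod 29 = 22 * (7 - 3) - 1 = 0

P + Q = (3, 0)


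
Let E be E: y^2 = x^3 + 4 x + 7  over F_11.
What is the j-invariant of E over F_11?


Delta = -16(4 a^3 + 27 b^2) mod 11 = 3
-1728 * (4 a)^3 = -1728 * (4*4)^3 mod 11 = 7
j = 7 * 3^(-1) mod 11 = 6

j = 6 (mod 11)


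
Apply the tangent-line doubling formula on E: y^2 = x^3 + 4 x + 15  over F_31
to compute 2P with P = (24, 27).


Doubling: s = (3 x1^2 + a) / (2 y1)
s = (3*24^2 + 4) / (2*27) mod 31 = 16
x3 = s^2 - 2 x1 mod 31 = 16^2 - 2*24 = 22
y3 = s (x1 - x3) - y1 mod 31 = 16 * (24 - 22) - 27 = 5

2P = (22, 5)


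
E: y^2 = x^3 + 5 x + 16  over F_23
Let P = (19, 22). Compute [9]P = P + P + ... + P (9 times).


k = 9 = 1001_2 (binary, LSB first: 1001)
Double-and-add from P = (19, 22):
  bit 0 = 1: acc = O + (19, 22) = (19, 22)
  bit 1 = 0: acc unchanged = (19, 22)
  bit 2 = 0: acc unchanged = (19, 22)
  bit 3 = 1: acc = (19, 22) + (18, 21) = (10, 10)

9P = (10, 10)


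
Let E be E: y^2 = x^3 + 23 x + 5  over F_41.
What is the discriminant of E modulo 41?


4 a^3 + 27 b^2 = 4*23^3 + 27*5^2 = 48668 + 675 = 49343
Delta = -16 * (49343) = -789488
Delta mod 41 = 8

Delta = 8 (mod 41)


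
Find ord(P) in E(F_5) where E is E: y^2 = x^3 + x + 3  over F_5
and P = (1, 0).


Compute successive multiples of P until we hit O:
  1P = (1, 0)
  2P = O

ord(P) = 2


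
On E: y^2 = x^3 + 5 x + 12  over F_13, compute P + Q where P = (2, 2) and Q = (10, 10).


P != Q, so use the chord formula.
s = (y2 - y1) / (x2 - x1) = (8) / (8) mod 13 = 1
x3 = s^2 - x1 - x2 mod 13 = 1^2 - 2 - 10 = 2
y3 = s (x1 - x3) - y1 mod 13 = 1 * (2 - 2) - 2 = 11

P + Q = (2, 11)


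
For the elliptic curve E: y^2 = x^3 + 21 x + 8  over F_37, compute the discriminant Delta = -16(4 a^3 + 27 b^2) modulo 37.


4 a^3 + 27 b^2 = 4*21^3 + 27*8^2 = 37044 + 1728 = 38772
Delta = -16 * (38772) = -620352
Delta mod 37 = 27

Delta = 27 (mod 37)


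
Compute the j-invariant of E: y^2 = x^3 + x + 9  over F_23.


Delta = -16(4 a^3 + 27 b^2) mod 23 = 19
-1728 * (4 a)^3 = -1728 * (4*1)^3 mod 23 = 15
j = 15 * 19^(-1) mod 23 = 2

j = 2 (mod 23)


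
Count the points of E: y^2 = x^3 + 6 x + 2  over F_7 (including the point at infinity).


For each x in F_7, count y with y^2 = x^3 + 6 x + 2 mod 7:
  x = 0: RHS = 2, y in [3, 4]  -> 2 point(s)
  x = 1: RHS = 2, y in [3, 4]  -> 2 point(s)
  x = 2: RHS = 1, y in [1, 6]  -> 2 point(s)
  x = 6: RHS = 2, y in [3, 4]  -> 2 point(s)
Affine points: 8. Add the point at infinity: total = 9.

#E(F_7) = 9


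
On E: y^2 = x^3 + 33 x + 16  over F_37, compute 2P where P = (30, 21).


Doubling: s = (3 x1^2 + a) / (2 y1)
s = (3*30^2 + 33) / (2*21) mod 37 = 36
x3 = s^2 - 2 x1 mod 37 = 36^2 - 2*30 = 15
y3 = s (x1 - x3) - y1 mod 37 = 36 * (30 - 15) - 21 = 1

2P = (15, 1)


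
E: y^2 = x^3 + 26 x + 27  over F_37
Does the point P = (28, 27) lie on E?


Check whether y^2 = x^3 + 26 x + 27 (mod 37) for (x, y) = (28, 27).
LHS: y^2 = 27^2 mod 37 = 26
RHS: x^3 + 26 x + 27 = 28^3 + 26*28 + 27 mod 37 = 26
LHS = RHS

Yes, on the curve


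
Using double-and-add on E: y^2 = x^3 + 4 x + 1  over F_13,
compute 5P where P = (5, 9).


k = 5 = 101_2 (binary, LSB first: 101)
Double-and-add from P = (5, 9):
  bit 0 = 1: acc = O + (5, 9) = (5, 9)
  bit 1 = 0: acc unchanged = (5, 9)
  bit 2 = 1: acc = (5, 9) + (12, 10) = (0, 1)

5P = (0, 1)


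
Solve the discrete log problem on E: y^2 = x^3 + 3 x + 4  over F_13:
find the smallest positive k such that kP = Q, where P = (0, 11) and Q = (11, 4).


Enumerate multiples of P until we hit Q = (11, 4):
  1P = (0, 11)
  2P = (3, 1)
  3P = (11, 4)
Match found at i = 3.

k = 3


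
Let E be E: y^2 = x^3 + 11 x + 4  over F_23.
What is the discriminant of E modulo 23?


4 a^3 + 27 b^2 = 4*11^3 + 27*4^2 = 5324 + 432 = 5756
Delta = -16 * (5756) = -92096
Delta mod 23 = 19

Delta = 19 (mod 23)


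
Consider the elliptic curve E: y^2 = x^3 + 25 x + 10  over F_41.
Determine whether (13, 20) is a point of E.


Check whether y^2 = x^3 + 25 x + 10 (mod 41) for (x, y) = (13, 20).
LHS: y^2 = 20^2 mod 41 = 31
RHS: x^3 + 25 x + 10 = 13^3 + 25*13 + 10 mod 41 = 31
LHS = RHS

Yes, on the curve


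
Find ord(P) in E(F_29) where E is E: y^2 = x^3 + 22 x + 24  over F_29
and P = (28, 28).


Compute successive multiples of P until we hit O:
  1P = (28, 28)
  2P = (6, 16)
  3P = (8, 4)
  4P = (13, 19)
  5P = (22, 22)
  6P = (9, 20)
  7P = (17, 27)
  8P = (19, 15)
  ... (continuing to 31P)
  31P = O

ord(P) = 31


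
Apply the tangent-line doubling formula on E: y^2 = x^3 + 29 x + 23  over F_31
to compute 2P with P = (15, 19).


Doubling: s = (3 x1^2 + a) / (2 y1)
s = (3*15^2 + 29) / (2*19) mod 31 = 12
x3 = s^2 - 2 x1 mod 31 = 12^2 - 2*15 = 21
y3 = s (x1 - x3) - y1 mod 31 = 12 * (15 - 21) - 19 = 2

2P = (21, 2)


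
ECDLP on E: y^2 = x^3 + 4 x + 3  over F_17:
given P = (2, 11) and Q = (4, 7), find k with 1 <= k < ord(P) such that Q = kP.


Enumerate multiples of P until we hit Q = (4, 7):
  1P = (2, 11)
  2P = (11, 1)
  3P = (13, 5)
  4P = (3, 5)
  5P = (14, 10)
  6P = (16, 10)
  7P = (1, 12)
  8P = (15, 2)
  9P = (4, 10)
  10P = (7, 0)
  11P = (4, 7)
Match found at i = 11.

k = 11


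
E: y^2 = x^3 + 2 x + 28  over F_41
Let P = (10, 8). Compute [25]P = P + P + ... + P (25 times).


k = 25 = 11001_2 (binary, LSB first: 10011)
Double-and-add from P = (10, 8):
  bit 0 = 1: acc = O + (10, 8) = (10, 8)
  bit 1 = 0: acc unchanged = (10, 8)
  bit 2 = 0: acc unchanged = (10, 8)
  bit 3 = 1: acc = (10, 8) + (35, 28) = (36, 4)
  bit 4 = 1: acc = (36, 4) + (2, 9) = (1, 21)

25P = (1, 21)


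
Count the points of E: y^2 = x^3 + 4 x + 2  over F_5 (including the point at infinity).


For each x in F_5, count y with y^2 = x^3 + 4 x + 2 mod 5:
  x = 3: RHS = 1, y in [1, 4]  -> 2 point(s)
Affine points: 2. Add the point at infinity: total = 3.

#E(F_5) = 3


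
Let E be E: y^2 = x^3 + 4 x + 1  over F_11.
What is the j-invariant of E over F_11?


Delta = -16(4 a^3 + 27 b^2) mod 11 = 4
-1728 * (4 a)^3 = -1728 * (4*4)^3 mod 11 = 7
j = 7 * 4^(-1) mod 11 = 10

j = 10 (mod 11)


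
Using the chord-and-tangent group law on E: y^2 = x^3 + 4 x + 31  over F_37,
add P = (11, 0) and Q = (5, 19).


P != Q, so use the chord formula.
s = (y2 - y1) / (x2 - x1) = (19) / (31) mod 37 = 3
x3 = s^2 - x1 - x2 mod 37 = 3^2 - 11 - 5 = 30
y3 = s (x1 - x3) - y1 mod 37 = 3 * (11 - 30) - 0 = 17

P + Q = (30, 17)


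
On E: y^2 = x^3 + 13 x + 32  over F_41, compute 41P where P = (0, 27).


k = 41 = 101001_2 (binary, LSB first: 100101)
Double-and-add from P = (0, 27):
  bit 0 = 1: acc = O + (0, 27) = (0, 27)
  bit 1 = 0: acc unchanged = (0, 27)
  bit 2 = 0: acc unchanged = (0, 27)
  bit 3 = 1: acc = (0, 27) + (8, 22) = (2, 5)
  bit 4 = 0: acc unchanged = (2, 5)
  bit 5 = 1: acc = (2, 5) + (37, 30) = (0, 14)

41P = (0, 14)


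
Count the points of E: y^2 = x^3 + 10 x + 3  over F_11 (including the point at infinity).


For each x in F_11, count y with y^2 = x^3 + 10 x + 3 mod 11:
  x = 0: RHS = 3, y in [5, 6]  -> 2 point(s)
  x = 1: RHS = 3, y in [5, 6]  -> 2 point(s)
  x = 2: RHS = 9, y in [3, 8]  -> 2 point(s)
  x = 3: RHS = 5, y in [4, 7]  -> 2 point(s)
  x = 6: RHS = 4, y in [2, 9]  -> 2 point(s)
  x = 7: RHS = 9, y in [3, 8]  -> 2 point(s)
  x = 8: RHS = 1, y in [1, 10]  -> 2 point(s)
  x = 10: RHS = 3, y in [5, 6]  -> 2 point(s)
Affine points: 16. Add the point at infinity: total = 17.

#E(F_11) = 17


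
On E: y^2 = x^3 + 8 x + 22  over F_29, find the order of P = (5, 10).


Compute successive multiples of P until we hit O:
  1P = (5, 10)
  2P = (26, 0)
  3P = (5, 19)
  4P = O

ord(P) = 4


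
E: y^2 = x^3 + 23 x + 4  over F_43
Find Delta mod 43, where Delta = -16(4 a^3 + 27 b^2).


4 a^3 + 27 b^2 = 4*23^3 + 27*4^2 = 48668 + 432 = 49100
Delta = -16 * (49100) = -785600
Delta mod 43 = 10

Delta = 10 (mod 43)


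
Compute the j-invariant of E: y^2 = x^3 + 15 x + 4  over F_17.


Delta = -16(4 a^3 + 27 b^2) mod 17 = 9
-1728 * (4 a)^3 = -1728 * (4*15)^3 mod 17 = 5
j = 5 * 9^(-1) mod 17 = 10

j = 10 (mod 17)


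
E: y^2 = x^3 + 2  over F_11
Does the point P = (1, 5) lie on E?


Check whether y^2 = x^3 + 0 x + 2 (mod 11) for (x, y) = (1, 5).
LHS: y^2 = 5^2 mod 11 = 3
RHS: x^3 + 0 x + 2 = 1^3 + 0*1 + 2 mod 11 = 3
LHS = RHS

Yes, on the curve


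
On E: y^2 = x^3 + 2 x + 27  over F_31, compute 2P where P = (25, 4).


Doubling: s = (3 x1^2 + a) / (2 y1)
s = (3*25^2 + 2) / (2*4) mod 31 = 6
x3 = s^2 - 2 x1 mod 31 = 6^2 - 2*25 = 17
y3 = s (x1 - x3) - y1 mod 31 = 6 * (25 - 17) - 4 = 13

2P = (17, 13)


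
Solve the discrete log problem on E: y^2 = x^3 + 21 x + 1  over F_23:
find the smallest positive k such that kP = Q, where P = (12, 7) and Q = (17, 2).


Enumerate multiples of P until we hit Q = (17, 2):
  1P = (12, 7)
  2P = (5, 1)
  3P = (18, 1)
  4P = (17, 21)
  5P = (0, 22)
  6P = (14, 7)
  7P = (20, 16)
  8P = (7, 13)
  9P = (22, 5)
  10P = (1, 0)
  11P = (22, 18)
  12P = (7, 10)
  13P = (20, 7)
  14P = (14, 16)
  15P = (0, 1)
  16P = (17, 2)
Match found at i = 16.

k = 16


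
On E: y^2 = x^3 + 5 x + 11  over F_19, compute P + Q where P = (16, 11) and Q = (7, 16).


P != Q, so use the chord formula.
s = (y2 - y1) / (x2 - x1) = (5) / (10) mod 19 = 10
x3 = s^2 - x1 - x2 mod 19 = 10^2 - 16 - 7 = 1
y3 = s (x1 - x3) - y1 mod 19 = 10 * (16 - 1) - 11 = 6

P + Q = (1, 6)


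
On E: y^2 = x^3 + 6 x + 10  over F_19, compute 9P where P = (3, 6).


k = 9 = 1001_2 (binary, LSB first: 1001)
Double-and-add from P = (3, 6):
  bit 0 = 1: acc = O + (3, 6) = (3, 6)
  bit 1 = 0: acc unchanged = (3, 6)
  bit 2 = 0: acc unchanged = (3, 6)
  bit 3 = 1: acc = (3, 6) + (12, 10) = (11, 1)

9P = (11, 1)


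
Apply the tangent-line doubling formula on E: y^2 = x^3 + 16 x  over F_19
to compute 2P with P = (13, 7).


Doubling: s = (3 x1^2 + a) / (2 y1)
s = (3*13^2 + 16) / (2*7) mod 19 = 17
x3 = s^2 - 2 x1 mod 19 = 17^2 - 2*13 = 16
y3 = s (x1 - x3) - y1 mod 19 = 17 * (13 - 16) - 7 = 18

2P = (16, 18)


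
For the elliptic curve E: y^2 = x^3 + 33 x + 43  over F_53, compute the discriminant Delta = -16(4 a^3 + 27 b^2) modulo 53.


4 a^3 + 27 b^2 = 4*33^3 + 27*43^2 = 143748 + 49923 = 193671
Delta = -16 * (193671) = -3098736
Delta mod 53 = 15

Delta = 15 (mod 53)


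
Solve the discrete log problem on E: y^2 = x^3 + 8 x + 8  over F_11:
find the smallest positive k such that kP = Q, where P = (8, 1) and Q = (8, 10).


Enumerate multiples of P until we hit Q = (8, 10):
  1P = (8, 1)
  2P = (7, 0)
  3P = (8, 10)
Match found at i = 3.

k = 3


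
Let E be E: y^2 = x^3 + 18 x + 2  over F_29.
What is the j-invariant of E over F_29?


Delta = -16(4 a^3 + 27 b^2) mod 29 = 23
-1728 * (4 a)^3 = -1728 * (4*18)^3 mod 29 = 13
j = 13 * 23^(-1) mod 29 = 22

j = 22 (mod 29)


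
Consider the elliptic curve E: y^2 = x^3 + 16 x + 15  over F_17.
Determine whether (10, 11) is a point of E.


Check whether y^2 = x^3 + 16 x + 15 (mod 17) for (x, y) = (10, 11).
LHS: y^2 = 11^2 mod 17 = 2
RHS: x^3 + 16 x + 15 = 10^3 + 16*10 + 15 mod 17 = 2
LHS = RHS

Yes, on the curve


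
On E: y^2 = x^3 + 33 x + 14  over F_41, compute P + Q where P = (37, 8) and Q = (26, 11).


P != Q, so use the chord formula.
s = (y2 - y1) / (x2 - x1) = (3) / (30) mod 41 = 37
x3 = s^2 - x1 - x2 mod 41 = 37^2 - 37 - 26 = 35
y3 = s (x1 - x3) - y1 mod 41 = 37 * (37 - 35) - 8 = 25

P + Q = (35, 25)


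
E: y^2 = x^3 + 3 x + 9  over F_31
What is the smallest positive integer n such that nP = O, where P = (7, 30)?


Compute successive multiples of P until we hit O:
  1P = (7, 30)
  2P = (0, 3)
  3P = (18, 25)
  4P = (8, 24)
  5P = (21, 23)
  6P = (11, 3)
  7P = (14, 25)
  8P = (20, 28)
  ... (continuing to 32P)
  32P = O

ord(P) = 32


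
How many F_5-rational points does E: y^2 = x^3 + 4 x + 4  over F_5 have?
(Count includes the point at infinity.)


For each x in F_5, count y with y^2 = x^3 + 4 x + 4 mod 5:
  x = 0: RHS = 4, y in [2, 3]  -> 2 point(s)
  x = 1: RHS = 4, y in [2, 3]  -> 2 point(s)
  x = 2: RHS = 0, y in [0]  -> 1 point(s)
  x = 4: RHS = 4, y in [2, 3]  -> 2 point(s)
Affine points: 7. Add the point at infinity: total = 8.

#E(F_5) = 8
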